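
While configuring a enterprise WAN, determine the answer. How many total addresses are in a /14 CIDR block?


Given: CIDR prefix /14
Host bits = 32 - 14 = 18
Total addresses = 2^18 = 262144

262144


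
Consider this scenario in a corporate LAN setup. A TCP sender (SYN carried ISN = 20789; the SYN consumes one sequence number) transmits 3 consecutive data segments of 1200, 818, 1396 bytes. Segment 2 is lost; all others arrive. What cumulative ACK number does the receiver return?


SYN uses sequence number 20789; first data byte = ISN + 1 = 20790.
Segment 1: SEQ = 20790, len = 1200 B, covers [20790, 21989]
Segment 2: SEQ = 21990, len = 818 B, covers [21990, 22807] [LOST]
Segment 3: SEQ = 22808, len = 1396 B, covers [22808, 24203]
In-order data received: bytes [20790, 21989] (segments 1..1).
Segment 2 missing -> gap begins at byte 21990; later segments buffered out of order.
Cumulative ACK = next expected in-order byte = 20790 + 1200 = 21990

21990


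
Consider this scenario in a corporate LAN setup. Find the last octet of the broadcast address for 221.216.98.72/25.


Given: IP = 221.216.98.72, prefix = /25
Host bits = 32 - 25 = 7
Network last octet = 72 AND mask = 0
Host part size = 2^7 - 1 = 127
Broadcast last octet = 0 OR 127 = 127

127


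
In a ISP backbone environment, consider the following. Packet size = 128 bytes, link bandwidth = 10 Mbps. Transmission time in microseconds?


Given: packet = 128 bytes, bandwidth = 10 Mbps
Packet in bits = 128 * 8 = 1024 bits
Bandwidth = 10 * 10^6 = 10000000 bps
Time = 1024 / 10000000 seconds
Time in us = 1024 * 10^6 / 10000000 = 102.4

102.4


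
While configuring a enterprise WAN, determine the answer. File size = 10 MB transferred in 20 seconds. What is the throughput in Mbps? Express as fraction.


Given: file = 10 MB, time = 20 s
File in Mb = 10 * 8 = 80 Mb
Throughput = 80 / 20 Mbps
Throughput = 4 Mbps

4


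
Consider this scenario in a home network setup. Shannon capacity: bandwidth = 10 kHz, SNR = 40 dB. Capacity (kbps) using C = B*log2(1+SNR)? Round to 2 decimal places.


Given: B = 10 kHz, SNR = 40 dB
SNR linear = 10^(40/10) = 10000
1 + SNR = 10001
log2(10001) = 13.2878566418
C = 10 * 1000 * 13.2878566418 = 132878.5664 bps
C = 132.878566 kbps -> 132.88 kbps (2 dp)

132.88


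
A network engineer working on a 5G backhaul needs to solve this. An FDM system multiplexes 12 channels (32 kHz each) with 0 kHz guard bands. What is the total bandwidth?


Given: 12 channels, 32 kHz each, guard = 0 kHz
Channel bandwidth = 12 * 32 = 384 kHz
Guard bands = 11 gaps * 0 kHz = 0 kHz
Total = 384 + 0 = 384 kHz

384


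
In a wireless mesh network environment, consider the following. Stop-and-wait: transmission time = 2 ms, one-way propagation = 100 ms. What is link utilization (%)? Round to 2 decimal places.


Given: Ttrans = 2 ms, Tprop = 100 ms
RTT = 2 * Tprop = 2 * 100 = 200 ms
U = Ttrans / (Ttrans + RTT)
U = 2 / (2 + 200)
U = 2 / 202 = 0.009901
U% = 0.99%

0.99


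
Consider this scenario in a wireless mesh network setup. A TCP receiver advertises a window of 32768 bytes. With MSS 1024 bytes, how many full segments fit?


Given: RWND = 32768 bytes, MSS = 1024 bytes
Full segments = floor(RWND / MSS)
Full segments = floor(32768 / 1024)
Full segments = floor(32.0) = 32

32


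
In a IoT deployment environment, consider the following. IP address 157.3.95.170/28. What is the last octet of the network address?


Given: IP = 157.3.95.170, prefix = /28
Subnet mask = 255.255.255.240
Last octet of IP: 170
Last octet of mask: 240
Network last octet = 170 AND 240 = 160

160


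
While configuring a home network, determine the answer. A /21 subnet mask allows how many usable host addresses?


Given: subnet mask /21
Host bits = 32 - 21 = 11
Total addresses = 2^11 = 2048
Usable hosts = 2048 - 2 (network + broadcast) = 2046

2046


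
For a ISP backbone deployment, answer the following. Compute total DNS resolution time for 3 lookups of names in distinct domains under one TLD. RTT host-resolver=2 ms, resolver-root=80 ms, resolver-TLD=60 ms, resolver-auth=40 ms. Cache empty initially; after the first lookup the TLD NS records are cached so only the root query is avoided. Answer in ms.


Lookup 1 (cold cache): local + root + TLD + auth = 2 + 80 + 60 + 40 = 182 ms
Lookups 2..3 (TLD NS cached -> skip root; new domain -> still ask TLD and auth): local + TLD + auth = 2 + 60 + 40 = 102 ms each
Remaining 2 lookups: 2 * 102 = 204 ms
Total = 182 + 204 = 386 ms

386


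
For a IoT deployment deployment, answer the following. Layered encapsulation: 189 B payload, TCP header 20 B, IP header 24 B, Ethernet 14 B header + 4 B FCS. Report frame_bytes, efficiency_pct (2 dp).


TCP segment = 189 + 20 = 209 B
IP packet = 209 + 24 = 233 B
Ethernet frame = 233 + 14 + 4 = 251 B
Efficiency = app / frame = 189 / 251 = 0.752988 = 75.2988% -> 75.30% (2 dp)

251, 75.30


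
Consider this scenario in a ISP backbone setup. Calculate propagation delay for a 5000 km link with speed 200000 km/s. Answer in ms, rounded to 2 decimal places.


Given: distance = 5000 km, speed = 200000 km/s
Delay = distance / speed = 5000 / 200000 seconds
Delay in ms = 5000 * 1000 / 200000
Delay = 25.0000 ms
Rounded to 2 dp = 25.00 ms

25.00


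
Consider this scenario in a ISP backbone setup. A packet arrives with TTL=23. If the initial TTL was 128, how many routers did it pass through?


Given: initial TTL = 128, received TTL = 23
Hops = initial TTL - received TTL
Hops = 128 - 23 = 105

105


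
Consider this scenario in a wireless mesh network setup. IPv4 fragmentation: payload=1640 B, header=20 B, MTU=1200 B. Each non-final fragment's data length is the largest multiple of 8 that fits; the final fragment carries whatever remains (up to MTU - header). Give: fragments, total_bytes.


Max data per non-final fragment = floor((MTU - header)/8)*8 = floor((1200 - 20)/8)*8 = floor(1180/8)*8 = 1176 B
Final fragment needs no 8-byte alignment: it can carry up to MTU - header = 1180 B
Non-final fragments needed = ceil((payload - 1180) / 1176) = ceil(460/1176) = ceil(0.3912) = 1
Number of fragments = 1 + 1 = 2
Fragment sizes (data): 1 * 1176 B + 464 B (last, 464 <= 1180 OK)
Total bytes sent = payload + n_frags * header = 1640 + 2*20 = 1640 + 40 = 1680 B

2, 1680


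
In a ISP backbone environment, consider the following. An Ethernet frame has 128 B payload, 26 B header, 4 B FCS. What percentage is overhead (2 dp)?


Given: payload = 128 B, header = 26 B, trailer = 4 B
Overhead bytes = header + trailer = 26 + 4 = 30
Total frame = payload + overhead = 128 + 30 = 158
Overhead % = 30 / 158 * 100 = 18.9873% -> 18.99% (2 dp)

18.99


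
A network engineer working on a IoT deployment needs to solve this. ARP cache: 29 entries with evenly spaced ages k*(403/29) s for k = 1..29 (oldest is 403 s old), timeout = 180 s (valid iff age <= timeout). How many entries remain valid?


Ages are k * 403/29 s for k = 1..29 (spacing = 13.8966 s).
Entry k is valid iff k * 403/29 <= 180 iff k <= 29 * 180 / 403 = 12.9529
n_valid = floor(12.9529) = 12
(n_stale = 29 - 12 = 17)

12


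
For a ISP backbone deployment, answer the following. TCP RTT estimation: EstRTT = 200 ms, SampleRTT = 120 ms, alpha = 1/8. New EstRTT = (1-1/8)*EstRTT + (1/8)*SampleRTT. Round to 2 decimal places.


Given: EstRTT = 200 ms, SampleRTT = 120 ms, alpha = 1/8
New EstRTT = (1 - alpha) * EstRTT + alpha * SampleRTT
(7/8) * 200 = 175
(1/8) * 120 = 15
New EstRTT = 175 + 15 = 190 ms -> 190.00 ms (2 dp)

190.00


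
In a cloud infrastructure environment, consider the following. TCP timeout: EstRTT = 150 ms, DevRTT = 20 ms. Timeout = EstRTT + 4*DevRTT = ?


Given: EstRTT = 150 ms, DevRTT = 20 ms
Timeout = EstRTT + 4 * DevRTT
4 * DevRTT = 4 * 20 = 80
Timeout = 150 + 80 = 230 ms

230


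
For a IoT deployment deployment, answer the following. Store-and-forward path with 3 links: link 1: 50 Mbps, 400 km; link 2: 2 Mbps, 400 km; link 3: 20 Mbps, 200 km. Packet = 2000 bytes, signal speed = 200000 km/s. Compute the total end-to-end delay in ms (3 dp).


Packet = 2000 bytes = 16000 bits. Store-and-forward: sum (t_trans + t_prop) per link.
Link 1: t_trans = 16000/(50*10^6) s = 0.3200 ms; t_prop = 400/200000 s = 2.0000 ms; subtotal = 2.3200 ms
Link 2: t_trans = 16000/(2*10^6) s = 8.0000 ms; t_prop = 400/200000 s = 2.0000 ms; subtotal = 10.0000 ms
Link 3: t_trans = 16000/(20*10^6) s = 0.8000 ms; t_prop = 200/200000 s = 1.0000 ms; subtotal = 1.8000 ms
End-to-end = 2.3200 + 10.0000 + 1.8000 = 14.1200 ms -> 14.120 ms (3 dp)

14.120


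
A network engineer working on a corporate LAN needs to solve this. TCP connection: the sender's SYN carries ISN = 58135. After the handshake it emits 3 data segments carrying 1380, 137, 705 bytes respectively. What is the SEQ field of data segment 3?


The SYN occupies sequence number ISN = 58135, so the first data byte is ISN + 1 = 58136.
SEQ of data segment i = (ISN + 1) + sum of payload sizes of segments 1..i-1.
Segment 1: SEQ = 58136, payload = 1380 bytes
Segment 2: SEQ = 59516, payload = 137 bytes
Segment 3: SEQ = 59653, payload = 705 bytes
SEQ of segment 3 = 58136 + 1380 + 137 = 59653

59653


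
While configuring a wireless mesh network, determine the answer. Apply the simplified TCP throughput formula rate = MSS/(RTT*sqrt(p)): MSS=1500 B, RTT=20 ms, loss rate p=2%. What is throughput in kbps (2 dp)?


Given: MSS = 1500 bytes, RTT = 20 ms, loss = 2%
RTT in seconds = 20 / 1000 = 0.02
Loss rate = 2% = 0.02
sqrt(loss) = sqrt(0.02) = 0.141421356237
Throughput (bytes/s) = 1500 / (0.02 * 0.141421356237) = 530330.0859
Throughput (kbps) = 530330.0859 * 8 / 1000 = 4242.640687 -> 4242.64 kbps (2 dp)

4242.64


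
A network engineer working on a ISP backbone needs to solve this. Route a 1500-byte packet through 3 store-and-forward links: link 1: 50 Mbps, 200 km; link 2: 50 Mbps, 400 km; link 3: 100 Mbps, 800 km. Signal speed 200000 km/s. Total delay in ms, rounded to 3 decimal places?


Packet = 1500 bytes = 12000 bits. Store-and-forward: sum (t_trans + t_prop) per link.
Link 1: t_trans = 12000/(50*10^6) s = 0.2400 ms; t_prop = 200/200000 s = 1.0000 ms; subtotal = 1.2400 ms
Link 2: t_trans = 12000/(50*10^6) s = 0.2400 ms; t_prop = 400/200000 s = 2.0000 ms; subtotal = 2.2400 ms
Link 3: t_trans = 12000/(100*10^6) s = 0.1200 ms; t_prop = 800/200000 s = 4.0000 ms; subtotal = 4.1200 ms
End-to-end = 1.2400 + 2.2400 + 4.1200 = 7.6000 ms -> 7.600 ms (3 dp)

7.600


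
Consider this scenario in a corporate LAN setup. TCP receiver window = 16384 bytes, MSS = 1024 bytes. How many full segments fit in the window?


Given: RWND = 16384 bytes, MSS = 1024 bytes
Full segments = floor(RWND / MSS)
Full segments = floor(16384 / 1024)
Full segments = floor(16.0) = 16

16


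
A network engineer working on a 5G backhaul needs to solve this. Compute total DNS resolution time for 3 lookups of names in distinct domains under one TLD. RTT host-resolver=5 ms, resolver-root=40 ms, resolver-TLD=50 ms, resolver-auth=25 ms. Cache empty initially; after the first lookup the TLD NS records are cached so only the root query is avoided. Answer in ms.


Lookup 1 (cold cache): local + root + TLD + auth = 5 + 40 + 50 + 25 = 120 ms
Lookups 2..3 (TLD NS cached -> skip root; new domain -> still ask TLD and auth): local + TLD + auth = 5 + 50 + 25 = 80 ms each
Remaining 2 lookups: 2 * 80 = 160 ms
Total = 120 + 160 = 280 ms

280


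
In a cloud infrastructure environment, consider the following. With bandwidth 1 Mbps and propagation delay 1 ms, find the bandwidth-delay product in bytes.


Given: bandwidth = 1 Mbps, delay = 1 ms
BDP in bits = 1 * 10^6 * 1 / 1000
BDP in bits = 1000
BDP in bytes = 1000 / 8 = 125

125


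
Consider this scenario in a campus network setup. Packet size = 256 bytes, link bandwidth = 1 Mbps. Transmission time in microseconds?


Given: packet = 256 bytes, bandwidth = 1 Mbps
Packet in bits = 256 * 8 = 2048 bits
Bandwidth = 1 * 10^6 = 1000000 bps
Time = 2048 / 1000000 seconds
Time in us = 2048 * 10^6 / 1000000 = 2048

2048


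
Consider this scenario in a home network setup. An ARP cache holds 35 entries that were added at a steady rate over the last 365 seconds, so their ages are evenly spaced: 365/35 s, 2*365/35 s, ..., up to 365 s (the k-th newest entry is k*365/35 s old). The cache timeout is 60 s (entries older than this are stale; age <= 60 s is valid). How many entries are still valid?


Ages are k * 365/35 s for k = 1..35 (spacing = 10.4286 s).
Entry k is valid iff k * 365/35 <= 60 iff k <= 35 * 60 / 365 = 5.7534
n_valid = floor(5.7534) = 5
(n_stale = 35 - 5 = 30)

5


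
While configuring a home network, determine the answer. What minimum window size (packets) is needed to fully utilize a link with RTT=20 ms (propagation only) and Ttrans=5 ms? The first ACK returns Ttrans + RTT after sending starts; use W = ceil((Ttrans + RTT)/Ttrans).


Given: Ttrans = 5 ms, RTT = 20 ms (= 2 * Tprop, Tprop = 10 ms)
Time until first ACK returns = Ttrans + RTT = 5 + 20 = 25 ms
Need W * Ttrans >= Ttrans + RTT  ->  W >= (Ttrans + RTT) / Ttrans
(Ttrans + RTT) / Ttrans = 25 / 5 = 5
W_min = ceil(5) = 5

5


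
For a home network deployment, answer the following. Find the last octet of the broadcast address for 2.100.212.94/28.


Given: IP = 2.100.212.94, prefix = /28
Host bits = 32 - 28 = 4
Network last octet = 94 AND mask = 80
Host part size = 2^4 - 1 = 15
Broadcast last octet = 80 OR 15 = 95

95


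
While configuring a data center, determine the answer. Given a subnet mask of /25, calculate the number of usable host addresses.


Given: subnet mask /25
Host bits = 32 - 25 = 7
Total addresses = 2^7 = 128
Usable hosts = 128 - 2 (network + broadcast) = 126

126


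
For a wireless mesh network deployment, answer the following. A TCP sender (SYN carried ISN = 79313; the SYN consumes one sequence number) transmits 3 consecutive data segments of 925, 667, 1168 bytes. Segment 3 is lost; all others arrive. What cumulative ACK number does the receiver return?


SYN uses sequence number 79313; first data byte = ISN + 1 = 79314.
Segment 1: SEQ = 79314, len = 925 B, covers [79314, 80238]
Segment 2: SEQ = 80239, len = 667 B, covers [80239, 80905]
Segment 3: SEQ = 80906, len = 1168 B, covers [80906, 82073] [LOST]
In-order data received: bytes [79314, 80905] (segments 1..2).
Segment 3 missing -> gap begins at byte 80906.
Cumulative ACK = next expected in-order byte = 79314 + 925 + 667 = 80906

80906


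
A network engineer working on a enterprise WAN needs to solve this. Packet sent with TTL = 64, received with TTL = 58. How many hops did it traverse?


Given: initial TTL = 64, received TTL = 58
Hops = initial TTL - received TTL
Hops = 64 - 58 = 6

6


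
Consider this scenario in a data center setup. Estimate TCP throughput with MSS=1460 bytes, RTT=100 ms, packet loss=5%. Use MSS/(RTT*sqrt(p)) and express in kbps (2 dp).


Given: MSS = 1460 bytes, RTT = 100 ms, loss = 5%
RTT in seconds = 100 / 1000 = 0.1
Loss rate = 5% = 0.05
sqrt(loss) = sqrt(0.05) = 0.223606797750
Throughput (bytes/s) = 1460 / (0.1 * 0.223606797750) = 65293.1849
Throughput (kbps) = 65293.1849 * 8 / 1000 = 522.345480 -> 522.35 kbps (2 dp)

522.35


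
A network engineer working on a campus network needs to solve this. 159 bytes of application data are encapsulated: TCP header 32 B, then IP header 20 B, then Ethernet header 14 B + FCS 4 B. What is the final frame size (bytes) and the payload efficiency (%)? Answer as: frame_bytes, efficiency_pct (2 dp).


TCP segment = 159 + 32 = 191 B
IP packet = 191 + 20 = 211 B
Ethernet frame = 211 + 14 + 4 = 229 B
Efficiency = app / frame = 159 / 229 = 0.694323 = 69.4323% -> 69.43% (2 dp)

229, 69.43


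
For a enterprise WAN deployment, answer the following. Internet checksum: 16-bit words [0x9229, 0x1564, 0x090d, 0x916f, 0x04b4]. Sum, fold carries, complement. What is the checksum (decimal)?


Given words: [0x9229, 0x1564, 0x090d, 0x916f, 0x04b4]
Step 1: Sum all words
Raw sum = 37417 + 5476 + 2317 + 37231 + 1204 = 83645
Step 2: Fold carry: (18109 + 1) = 18110
One's complement = ~18110 & 0xFFFF = 47425

47425


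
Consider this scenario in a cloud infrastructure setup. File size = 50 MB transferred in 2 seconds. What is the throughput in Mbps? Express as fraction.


Given: file = 50 MB, time = 2 s
File in Mb = 50 * 8 = 400 Mb
Throughput = 400 / 2 Mbps
Throughput = 200 Mbps

200


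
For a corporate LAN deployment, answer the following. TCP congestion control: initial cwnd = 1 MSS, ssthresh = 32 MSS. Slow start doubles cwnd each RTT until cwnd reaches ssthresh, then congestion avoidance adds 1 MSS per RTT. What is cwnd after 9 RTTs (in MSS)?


RTT 0: cwnd = 1 MSS (initial)
RTT 1: cwnd = 2 MSS (slow start, doubled)
RTT 2: cwnd = 4 MSS (slow start, doubled)
RTT 3: cwnd = 8 MSS (slow start, doubled)
RTT 4: cwnd = 16 MSS (slow start, doubled)
RTT 5: cwnd = 32 MSS (slow start, doubled)
RTT 6: cwnd = 33 MSS (congestion avoidance, +1)
RTT 7: cwnd = 34 MSS (congestion avoidance, +1)
RTT 8: cwnd = 35 MSS (congestion avoidance, +1)
RTT 9: cwnd = 36 MSS (congestion avoidance, +1)

36


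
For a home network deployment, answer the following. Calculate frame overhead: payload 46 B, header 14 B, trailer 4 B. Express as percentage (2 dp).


Given: payload = 46 B, header = 14 B, trailer = 4 B
Overhead bytes = header + trailer = 14 + 4 = 18
Total frame = payload + overhead = 46 + 18 = 64
Overhead % = 18 / 64 * 100 = 28.1250% -> 28.13% (2 dp)

28.13


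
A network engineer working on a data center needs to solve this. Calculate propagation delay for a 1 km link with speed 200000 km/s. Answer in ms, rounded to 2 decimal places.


Given: distance = 1 km, speed = 200000 km/s
Delay = distance / speed = 1 / 200000 seconds
Delay in ms = 1 * 1000 / 200000
Delay = 0.0050 ms
Rounded to 2 dp = 0.01 ms

0.01


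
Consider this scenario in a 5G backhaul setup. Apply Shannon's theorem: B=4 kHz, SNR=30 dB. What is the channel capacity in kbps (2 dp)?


Given: B = 4 kHz, SNR = 30 dB
SNR linear = 10^(30/10) = 1000
1 + SNR = 1001
log2(1001) = 9.9672262588
C = 4 * 1000 * 9.9672262588 = 39868.9050 bps
C = 39.868905 kbps -> 39.87 kbps (2 dp)

39.87


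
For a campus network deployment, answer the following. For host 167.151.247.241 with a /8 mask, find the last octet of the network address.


Given: IP = 167.151.247.241, prefix = /8
Subnet mask = 255.0.0.0
Last octet of IP: 241
Last octet of mask: 0
Network last octet = 241 AND 0 = 0

0


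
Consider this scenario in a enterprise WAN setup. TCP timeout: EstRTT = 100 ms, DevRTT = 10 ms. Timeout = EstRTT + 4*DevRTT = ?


Given: EstRTT = 100 ms, DevRTT = 10 ms
Timeout = EstRTT + 4 * DevRTT
4 * DevRTT = 4 * 10 = 40
Timeout = 100 + 40 = 140 ms

140


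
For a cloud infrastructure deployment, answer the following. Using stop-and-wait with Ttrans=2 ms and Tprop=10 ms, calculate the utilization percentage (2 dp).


Given: Ttrans = 2 ms, Tprop = 10 ms
RTT = 2 * Tprop = 2 * 10 = 20 ms
U = Ttrans / (Ttrans + RTT)
U = 2 / (2 + 20)
U = 2 / 22 = 0.090909
U% = 9.09%

9.09


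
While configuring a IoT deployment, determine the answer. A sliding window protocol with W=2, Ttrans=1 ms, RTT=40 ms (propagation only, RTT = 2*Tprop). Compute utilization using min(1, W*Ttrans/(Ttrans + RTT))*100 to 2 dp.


Given: W = 2, Ttrans = 1 ms, RTT = 40 ms (= 2 * Tprop, Tprop = 20 ms)
Cycle time = Ttrans + RTT = 1 + 40 = 41 ms (first packet sent until its ACK returns)
W * Ttrans = 2 * 1 = 2 ms of sending per cycle
W * Ttrans / (Ttrans + RTT) = 2 / 41 = 0.048780
U = min(1, 0.048780) = 0.048780
U% = 4.88%

4.88


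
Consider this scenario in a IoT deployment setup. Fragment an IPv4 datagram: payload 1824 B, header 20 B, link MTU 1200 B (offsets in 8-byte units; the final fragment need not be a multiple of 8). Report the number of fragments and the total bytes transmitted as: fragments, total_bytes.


Max data per non-final fragment = floor((MTU - header)/8)*8 = floor((1200 - 20)/8)*8 = floor(1180/8)*8 = 1176 B
Final fragment needs no 8-byte alignment: it can carry up to MTU - header = 1180 B
Non-final fragments needed = ceil((payload - 1180) / 1176) = ceil(644/1176) = ceil(0.5476) = 1
Number of fragments = 1 + 1 = 2
Fragment sizes (data): 1 * 1176 B + 648 B (last, 648 <= 1180 OK)
Total bytes sent = payload + n_frags * header = 1824 + 2*20 = 1824 + 40 = 1864 B

2, 1864


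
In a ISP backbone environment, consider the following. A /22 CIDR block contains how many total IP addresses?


Given: CIDR prefix /22
Host bits = 32 - 22 = 10
Total addresses = 2^10 = 1024

1024


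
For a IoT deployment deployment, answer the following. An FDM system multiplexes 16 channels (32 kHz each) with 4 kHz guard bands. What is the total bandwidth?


Given: 16 channels, 32 kHz each, guard = 4 kHz
Channel bandwidth = 16 * 32 = 512 kHz
Guard bands = 15 gaps * 4 kHz = 60 kHz
Total = 512 + 60 = 572 kHz

572


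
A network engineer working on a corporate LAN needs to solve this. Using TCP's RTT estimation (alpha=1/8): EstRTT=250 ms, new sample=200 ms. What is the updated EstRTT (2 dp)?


Given: EstRTT = 250 ms, SampleRTT = 200 ms, alpha = 1/8
New EstRTT = (1 - alpha) * EstRTT + alpha * SampleRTT
(7/8) * 250 = 218.75
(1/8) * 200 = 25
New EstRTT = 218.75 + 25 = 243.75 ms -> 243.75 ms (2 dp)

243.75


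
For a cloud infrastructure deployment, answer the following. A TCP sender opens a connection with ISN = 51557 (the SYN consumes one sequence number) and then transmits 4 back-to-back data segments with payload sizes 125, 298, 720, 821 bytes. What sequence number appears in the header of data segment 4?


The SYN occupies sequence number ISN = 51557, so the first data byte is ISN + 1 = 51558.
SEQ of data segment i = (ISN + 1) + sum of payload sizes of segments 1..i-1.
Segment 1: SEQ = 51558, payload = 125 bytes
Segment 2: SEQ = 51683, payload = 298 bytes
Segment 3: SEQ = 51981, payload = 720 bytes
Segment 4: SEQ = 52701, payload = 821 bytes
SEQ of segment 4 = 51558 + 125 + 298 + 720 = 52701

52701


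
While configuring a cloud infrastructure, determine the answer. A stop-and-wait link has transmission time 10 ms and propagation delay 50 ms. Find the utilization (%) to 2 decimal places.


Given: Ttrans = 10 ms, Tprop = 50 ms
RTT = 2 * Tprop = 2 * 50 = 100 ms
U = Ttrans / (Ttrans + RTT)
U = 10 / (10 + 100)
U = 10 / 110 = 0.090909
U% = 9.09%

9.09


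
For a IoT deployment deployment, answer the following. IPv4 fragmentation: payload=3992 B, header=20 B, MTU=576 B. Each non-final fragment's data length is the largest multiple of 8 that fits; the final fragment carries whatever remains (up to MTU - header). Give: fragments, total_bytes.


Max data per non-final fragment = floor((MTU - header)/8)*8 = floor((576 - 20)/8)*8 = floor(556/8)*8 = 552 B
Final fragment needs no 8-byte alignment: it can carry up to MTU - header = 556 B
Non-final fragments needed = ceil((payload - 556) / 552) = ceil(3436/552) = ceil(6.2246) = 7
Number of fragments = 7 + 1 = 8
Fragment sizes (data): 7 * 552 B + 128 B (last, 128 <= 556 OK)
Total bytes sent = payload + n_frags * header = 3992 + 8*20 = 3992 + 160 = 4152 B

8, 4152


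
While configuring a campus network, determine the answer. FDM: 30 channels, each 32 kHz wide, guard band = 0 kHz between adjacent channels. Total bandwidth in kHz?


Given: 30 channels, 32 kHz each, guard = 0 kHz
Channel bandwidth = 30 * 32 = 960 kHz
Guard bands = 29 gaps * 0 kHz = 0 kHz
Total = 960 + 0 = 960 kHz

960


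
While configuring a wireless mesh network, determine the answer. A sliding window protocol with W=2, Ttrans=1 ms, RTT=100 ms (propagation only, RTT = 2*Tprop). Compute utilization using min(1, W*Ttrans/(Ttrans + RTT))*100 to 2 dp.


Given: W = 2, Ttrans = 1 ms, RTT = 100 ms (= 2 * Tprop, Tprop = 50 ms)
Cycle time = Ttrans + RTT = 1 + 100 = 101 ms (first packet sent until its ACK returns)
W * Ttrans = 2 * 1 = 2 ms of sending per cycle
W * Ttrans / (Ttrans + RTT) = 2 / 101 = 0.019802
U = min(1, 0.019802) = 0.019802
U% = 1.98%

1.98


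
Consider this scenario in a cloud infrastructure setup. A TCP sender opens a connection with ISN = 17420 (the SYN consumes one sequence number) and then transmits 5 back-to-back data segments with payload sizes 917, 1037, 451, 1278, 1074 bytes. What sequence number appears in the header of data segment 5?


The SYN occupies sequence number ISN = 17420, so the first data byte is ISN + 1 = 17421.
SEQ of data segment i = (ISN + 1) + sum of payload sizes of segments 1..i-1.
Segment 1: SEQ = 17421, payload = 917 bytes
Segment 2: SEQ = 18338, payload = 1037 bytes
Segment 3: SEQ = 19375, payload = 451 bytes
Segment 4: SEQ = 19826, payload = 1278 bytes
Segment 5: SEQ = 21104, payload = 1074 bytes
SEQ of segment 5 = 17421 + 917 + 1037 + 451 + 1278 = 21104

21104


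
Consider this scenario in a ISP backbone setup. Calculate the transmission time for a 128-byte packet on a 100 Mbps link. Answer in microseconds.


Given: packet = 128 bytes, bandwidth = 100 Mbps
Packet in bits = 128 * 8 = 1024 bits
Bandwidth = 100 * 10^6 = 100000000 bps
Time = 1024 / 100000000 seconds
Time in us = 1024 * 10^6 / 100000000 = 10.24

10.24


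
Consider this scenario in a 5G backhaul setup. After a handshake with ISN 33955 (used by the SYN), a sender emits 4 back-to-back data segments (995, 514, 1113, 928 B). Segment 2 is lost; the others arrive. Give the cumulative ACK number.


SYN uses sequence number 33955; first data byte = ISN + 1 = 33956.
Segment 1: SEQ = 33956, len = 995 B, covers [33956, 34950]
Segment 2: SEQ = 34951, len = 514 B, covers [34951, 35464] [LOST]
Segment 3: SEQ = 35465, len = 1113 B, covers [35465, 36577]
Segment 4: SEQ = 36578, len = 928 B, covers [36578, 37505]
In-order data received: bytes [33956, 34950] (segments 1..1).
Segment 2 missing -> gap begins at byte 34951; later segments buffered out of order.
Cumulative ACK = next expected in-order byte = 33956 + 995 = 34951

34951


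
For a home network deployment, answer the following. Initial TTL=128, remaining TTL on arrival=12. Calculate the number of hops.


Given: initial TTL = 128, received TTL = 12
Hops = initial TTL - received TTL
Hops = 128 - 12 = 116

116


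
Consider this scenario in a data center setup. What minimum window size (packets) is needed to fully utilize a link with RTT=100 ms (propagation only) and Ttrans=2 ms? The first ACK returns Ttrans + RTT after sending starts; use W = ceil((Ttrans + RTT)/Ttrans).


Given: Ttrans = 2 ms, RTT = 100 ms (= 2 * Tprop, Tprop = 50 ms)
Time until first ACK returns = Ttrans + RTT = 2 + 100 = 102 ms
Need W * Ttrans >= Ttrans + RTT  ->  W >= (Ttrans + RTT) / Ttrans
(Ttrans + RTT) / Ttrans = 102 / 2 = 51
W_min = ceil(51) = 51

51


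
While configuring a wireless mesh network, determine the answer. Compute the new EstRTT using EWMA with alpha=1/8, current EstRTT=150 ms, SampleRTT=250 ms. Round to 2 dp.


Given: EstRTT = 150 ms, SampleRTT = 250 ms, alpha = 1/8
New EstRTT = (1 - alpha) * EstRTT + alpha * SampleRTT
(7/8) * 150 = 131.25
(1/8) * 250 = 31.25
New EstRTT = 131.25 + 31.25 = 162.5 ms -> 162.50 ms (2 dp)

162.50


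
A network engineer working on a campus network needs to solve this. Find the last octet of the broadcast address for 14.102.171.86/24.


Given: IP = 14.102.171.86, prefix = /24
Host bits = 32 - 24 = 8
Network last octet = 86 AND mask = 0
Host part size = 2^8 - 1 = 255
Broadcast last octet = 0 OR 255 = 255

255


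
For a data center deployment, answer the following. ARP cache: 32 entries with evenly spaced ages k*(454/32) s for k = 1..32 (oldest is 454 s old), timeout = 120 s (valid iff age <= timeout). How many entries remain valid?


Ages are k * 454/32 s for k = 1..32 (spacing = 14.1875 s).
Entry k is valid iff k * 454/32 <= 120 iff k <= 32 * 120 / 454 = 8.4581
n_valid = floor(8.4581) = 8
(n_stale = 32 - 8 = 24)

8


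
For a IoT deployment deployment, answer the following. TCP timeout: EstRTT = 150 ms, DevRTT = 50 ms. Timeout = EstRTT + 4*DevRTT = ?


Given: EstRTT = 150 ms, DevRTT = 50 ms
Timeout = EstRTT + 4 * DevRTT
4 * DevRTT = 4 * 50 = 200
Timeout = 150 + 200 = 350 ms

350


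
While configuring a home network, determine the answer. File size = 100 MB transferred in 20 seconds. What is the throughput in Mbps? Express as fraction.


Given: file = 100 MB, time = 20 s
File in Mb = 100 * 8 = 800 Mb
Throughput = 800 / 20 Mbps
Throughput = 40 Mbps

40


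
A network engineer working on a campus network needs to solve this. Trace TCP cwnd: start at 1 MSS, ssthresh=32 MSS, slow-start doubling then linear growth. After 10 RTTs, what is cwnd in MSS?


RTT 0: cwnd = 1 MSS (initial)
RTT 1: cwnd = 2 MSS (slow start, doubled)
RTT 2: cwnd = 4 MSS (slow start, doubled)
RTT 3: cwnd = 8 MSS (slow start, doubled)
RTT 4: cwnd = 16 MSS (slow start, doubled)
RTT 5: cwnd = 32 MSS (slow start, doubled)
RTT 6: cwnd = 33 MSS (congestion avoidance, +1)
RTT 7: cwnd = 34 MSS (congestion avoidance, +1)
RTT 8: cwnd = 35 MSS (congestion avoidance, +1)
RTT 9: cwnd = 36 MSS (congestion avoidance, +1)
RTT 10: cwnd = 37 MSS (congestion avoidance, +1)

37


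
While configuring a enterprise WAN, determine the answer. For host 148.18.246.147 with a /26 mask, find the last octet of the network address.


Given: IP = 148.18.246.147, prefix = /26
Subnet mask = 255.255.255.192
Last octet of IP: 147
Last octet of mask: 192
Network last octet = 147 AND 192 = 128

128


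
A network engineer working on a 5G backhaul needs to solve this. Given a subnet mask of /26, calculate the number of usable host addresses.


Given: subnet mask /26
Host bits = 32 - 26 = 6
Total addresses = 2^6 = 64
Usable hosts = 64 - 2 (network + broadcast) = 62

62


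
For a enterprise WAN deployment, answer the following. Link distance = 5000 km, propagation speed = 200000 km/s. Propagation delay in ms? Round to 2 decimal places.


Given: distance = 5000 km, speed = 200000 km/s
Delay = distance / speed = 5000 / 200000 seconds
Delay in ms = 5000 * 1000 / 200000
Delay = 25.0000 ms
Rounded to 2 dp = 25.00 ms

25.00


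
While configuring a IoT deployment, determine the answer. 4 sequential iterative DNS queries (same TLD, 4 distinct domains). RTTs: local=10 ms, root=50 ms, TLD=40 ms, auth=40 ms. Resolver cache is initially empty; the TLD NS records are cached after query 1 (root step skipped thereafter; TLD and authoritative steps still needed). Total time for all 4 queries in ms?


Lookup 1 (cold cache): local + root + TLD + auth = 10 + 50 + 40 + 40 = 140 ms
Lookups 2..4 (TLD NS cached -> skip root; new domain -> still ask TLD and auth): local + TLD + auth = 10 + 40 + 40 = 90 ms each
Remaining 3 lookups: 3 * 90 = 270 ms
Total = 140 + 270 = 410 ms

410


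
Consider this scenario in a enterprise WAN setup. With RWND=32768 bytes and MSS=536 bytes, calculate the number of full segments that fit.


Given: RWND = 32768 bytes, MSS = 536 bytes
Full segments = floor(RWND / MSS)
Full segments = floor(32768 / 536)
Full segments = floor(61.1343) = 61

61


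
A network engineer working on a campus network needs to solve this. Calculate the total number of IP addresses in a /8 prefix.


Given: CIDR prefix /8
Host bits = 32 - 8 = 24
Total addresses = 2^24 = 16777216

16777216


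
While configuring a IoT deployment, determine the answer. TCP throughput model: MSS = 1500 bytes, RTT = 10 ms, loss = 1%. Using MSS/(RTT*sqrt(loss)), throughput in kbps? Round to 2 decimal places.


Given: MSS = 1500 bytes, RTT = 10 ms, loss = 1%
RTT in seconds = 10 / 1000 = 0.01
Loss rate = 1% = 0.01
sqrt(loss) = sqrt(0.01) = 0.1
Throughput (bytes/s) = 1500 / (0.01 * 0.1) = 1500000.0000
Throughput (kbps) = 1500000.0000 * 8 / 1000 = 12000.000000 -> 12000.00 kbps (2 dp)

12000.00


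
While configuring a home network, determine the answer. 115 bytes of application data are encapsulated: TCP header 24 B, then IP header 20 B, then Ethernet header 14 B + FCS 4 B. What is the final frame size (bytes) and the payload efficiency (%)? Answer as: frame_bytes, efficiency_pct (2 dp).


TCP segment = 115 + 24 = 139 B
IP packet = 139 + 20 = 159 B
Ethernet frame = 159 + 14 + 4 = 177 B
Efficiency = app / frame = 115 / 177 = 0.649718 = 64.9718% -> 64.97% (2 dp)

177, 64.97


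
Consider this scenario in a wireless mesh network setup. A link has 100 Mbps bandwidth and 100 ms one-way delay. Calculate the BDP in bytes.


Given: bandwidth = 100 Mbps, delay = 100 ms
BDP in bits = 100 * 10^6 * 100 / 1000
BDP in bits = 10000000
BDP in bytes = 10000000 / 8 = 1250000

1250000


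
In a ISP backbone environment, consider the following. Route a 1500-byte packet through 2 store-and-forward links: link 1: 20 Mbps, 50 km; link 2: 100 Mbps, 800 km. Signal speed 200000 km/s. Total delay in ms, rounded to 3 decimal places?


Packet = 1500 bytes = 12000 bits. Store-and-forward: sum (t_trans + t_prop) per link.
Link 1: t_trans = 12000/(20*10^6) s = 0.6000 ms; t_prop = 50/200000 s = 0.2500 ms; subtotal = 0.8500 ms
Link 2: t_trans = 12000/(100*10^6) s = 0.1200 ms; t_prop = 800/200000 s = 4.0000 ms; subtotal = 4.1200 ms
End-to-end = 0.8500 + 4.1200 = 4.9700 ms -> 4.970 ms (3 dp)

4.970


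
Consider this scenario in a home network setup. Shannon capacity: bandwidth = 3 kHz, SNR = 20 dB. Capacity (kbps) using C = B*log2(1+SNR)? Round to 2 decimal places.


Given: B = 3 kHz, SNR = 20 dB
SNR linear = 10^(20/10) = 100
1 + SNR = 101
log2(101) = 6.6582114828
C = 3 * 1000 * 6.6582114828 = 19974.6344 bps
C = 19.974634 kbps -> 19.97 kbps (2 dp)

19.97


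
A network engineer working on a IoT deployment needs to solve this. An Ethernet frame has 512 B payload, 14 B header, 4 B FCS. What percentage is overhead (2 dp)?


Given: payload = 512 B, header = 14 B, trailer = 4 B
Overhead bytes = header + trailer = 14 + 4 = 18
Total frame = payload + overhead = 512 + 18 = 530
Overhead % = 18 / 530 * 100 = 3.3962% -> 3.40% (2 dp)

3.40


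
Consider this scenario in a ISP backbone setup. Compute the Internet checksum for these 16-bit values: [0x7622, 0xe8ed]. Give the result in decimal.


Given words: [0x7622, 0xe8ed]
Step 1: Sum all words
Raw sum = 30242 + 59629 = 89871
Step 2: Fold carry: (24335 + 1) = 24336
One's complement = ~24336 & 0xFFFF = 41199

41199


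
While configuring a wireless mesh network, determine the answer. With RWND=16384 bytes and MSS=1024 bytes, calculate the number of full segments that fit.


Given: RWND = 16384 bytes, MSS = 1024 bytes
Full segments = floor(RWND / MSS)
Full segments = floor(16384 / 1024)
Full segments = floor(16.0) = 16

16


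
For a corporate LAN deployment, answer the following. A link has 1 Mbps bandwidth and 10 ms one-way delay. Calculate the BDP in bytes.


Given: bandwidth = 1 Mbps, delay = 10 ms
BDP in bits = 1 * 10^6 * 10 / 1000
BDP in bits = 10000
BDP in bytes = 10000 / 8 = 1250

1250


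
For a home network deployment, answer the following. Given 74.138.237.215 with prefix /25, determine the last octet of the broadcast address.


Given: IP = 74.138.237.215, prefix = /25
Host bits = 32 - 25 = 7
Network last octet = 215 AND mask = 128
Host part size = 2^7 - 1 = 127
Broadcast last octet = 128 OR 127 = 255

255


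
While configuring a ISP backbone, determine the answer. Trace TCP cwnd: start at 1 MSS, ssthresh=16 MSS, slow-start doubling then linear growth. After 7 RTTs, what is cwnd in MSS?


RTT 0: cwnd = 1 MSS (initial)
RTT 1: cwnd = 2 MSS (slow start, doubled)
RTT 2: cwnd = 4 MSS (slow start, doubled)
RTT 3: cwnd = 8 MSS (slow start, doubled)
RTT 4: cwnd = 16 MSS (slow start, doubled)
RTT 5: cwnd = 17 MSS (congestion avoidance, +1)
RTT 6: cwnd = 18 MSS (congestion avoidance, +1)
RTT 7: cwnd = 19 MSS (congestion avoidance, +1)

19


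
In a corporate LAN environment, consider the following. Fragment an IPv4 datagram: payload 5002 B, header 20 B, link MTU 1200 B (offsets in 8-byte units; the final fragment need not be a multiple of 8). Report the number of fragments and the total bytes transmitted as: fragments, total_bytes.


Max data per non-final fragment = floor((MTU - header)/8)*8 = floor((1200 - 20)/8)*8 = floor(1180/8)*8 = 1176 B
Final fragment needs no 8-byte alignment: it can carry up to MTU - header = 1180 B
Non-final fragments needed = ceil((payload - 1180) / 1176) = ceil(3822/1176) = ceil(3.2500) = 4
Number of fragments = 4 + 1 = 5
Fragment sizes (data): 4 * 1176 B + 298 B (last, 298 <= 1180 OK)
Total bytes sent = payload + n_frags * header = 5002 + 5*20 = 5002 + 100 = 5102 B

5, 5102


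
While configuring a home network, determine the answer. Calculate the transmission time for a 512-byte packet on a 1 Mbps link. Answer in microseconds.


Given: packet = 512 bytes, bandwidth = 1 Mbps
Packet in bits = 512 * 8 = 4096 bits
Bandwidth = 1 * 10^6 = 1000000 bps
Time = 4096 / 1000000 seconds
Time in us = 4096 * 10^6 / 1000000 = 4096

4096


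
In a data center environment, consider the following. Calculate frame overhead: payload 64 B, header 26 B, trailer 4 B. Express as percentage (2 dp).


Given: payload = 64 B, header = 26 B, trailer = 4 B
Overhead bytes = header + trailer = 26 + 4 = 30
Total frame = payload + overhead = 64 + 30 = 94
Overhead % = 30 / 94 * 100 = 31.9149% -> 31.91% (2 dp)

31.91


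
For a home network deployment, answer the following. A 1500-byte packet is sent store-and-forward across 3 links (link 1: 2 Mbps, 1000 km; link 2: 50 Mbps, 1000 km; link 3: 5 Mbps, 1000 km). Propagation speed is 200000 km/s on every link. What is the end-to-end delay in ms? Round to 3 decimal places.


Packet = 1500 bytes = 12000 bits. Store-and-forward: sum (t_trans + t_prop) per link.
Link 1: t_trans = 12000/(2*10^6) s = 6.0000 ms; t_prop = 1000/200000 s = 5.0000 ms; subtotal = 11.0000 ms
Link 2: t_trans = 12000/(50*10^6) s = 0.2400 ms; t_prop = 1000/200000 s = 5.0000 ms; subtotal = 5.2400 ms
Link 3: t_trans = 12000/(5*10^6) s = 2.4000 ms; t_prop = 1000/200000 s = 5.0000 ms; subtotal = 7.4000 ms
End-to-end = 11.0000 + 5.2400 + 7.4000 = 23.6400 ms -> 23.640 ms (3 dp)

23.640


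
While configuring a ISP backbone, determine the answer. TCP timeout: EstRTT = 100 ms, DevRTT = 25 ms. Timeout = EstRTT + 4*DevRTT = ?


Given: EstRTT = 100 ms, DevRTT = 25 ms
Timeout = EstRTT + 4 * DevRTT
4 * DevRTT = 4 * 25 = 100
Timeout = 100 + 100 = 200 ms

200


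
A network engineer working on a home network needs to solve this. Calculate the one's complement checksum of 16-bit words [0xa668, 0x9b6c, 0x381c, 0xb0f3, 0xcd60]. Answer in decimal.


Given words: [0xa668, 0x9b6c, 0x381c, 0xb0f3, 0xcd60]
Step 1: Sum all words
Raw sum = 42600 + 39788 + 14364 + 45299 + 52576 = 194627
Step 2: Fold carry: (63555 + 2) = 63557
One's complement = ~63557 & 0xFFFF = 1978

1978


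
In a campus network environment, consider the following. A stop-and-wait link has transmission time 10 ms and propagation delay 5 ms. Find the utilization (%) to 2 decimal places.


Given: Ttrans = 10 ms, Tprop = 5 ms
RTT = 2 * Tprop = 2 * 5 = 10 ms
U = Ttrans / (Ttrans + RTT)
U = 10 / (10 + 10)
U = 10 / 20 = 0.5
U% = 50.00%

50.00


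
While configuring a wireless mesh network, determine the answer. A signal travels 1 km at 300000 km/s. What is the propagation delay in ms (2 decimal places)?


Given: distance = 1 km, speed = 300000 km/s
Delay = distance / speed = 1 / 300000 seconds
Delay in ms = 1 * 1000 / 300000
Delay = 0.0033 ms
Rounded to 2 dp = 0.00 ms

0.00


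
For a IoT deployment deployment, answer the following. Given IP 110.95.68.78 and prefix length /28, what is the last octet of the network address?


Given: IP = 110.95.68.78, prefix = /28
Subnet mask = 255.255.255.240
Last octet of IP: 78
Last octet of mask: 240
Network last octet = 78 AND 240 = 64

64


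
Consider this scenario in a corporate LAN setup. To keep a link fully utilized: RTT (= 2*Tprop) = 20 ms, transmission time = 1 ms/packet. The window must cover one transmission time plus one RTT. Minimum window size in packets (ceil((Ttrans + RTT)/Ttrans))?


Given: Ttrans = 1 ms, RTT = 20 ms (= 2 * Tprop, Tprop = 10 ms)
Time until first ACK returns = Ttrans + RTT = 1 + 20 = 21 ms
Need W * Ttrans >= Ttrans + RTT  ->  W >= (Ttrans + RTT) / Ttrans
(Ttrans + RTT) / Ttrans = 21 / 1 = 21
W_min = ceil(21) = 21

21
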